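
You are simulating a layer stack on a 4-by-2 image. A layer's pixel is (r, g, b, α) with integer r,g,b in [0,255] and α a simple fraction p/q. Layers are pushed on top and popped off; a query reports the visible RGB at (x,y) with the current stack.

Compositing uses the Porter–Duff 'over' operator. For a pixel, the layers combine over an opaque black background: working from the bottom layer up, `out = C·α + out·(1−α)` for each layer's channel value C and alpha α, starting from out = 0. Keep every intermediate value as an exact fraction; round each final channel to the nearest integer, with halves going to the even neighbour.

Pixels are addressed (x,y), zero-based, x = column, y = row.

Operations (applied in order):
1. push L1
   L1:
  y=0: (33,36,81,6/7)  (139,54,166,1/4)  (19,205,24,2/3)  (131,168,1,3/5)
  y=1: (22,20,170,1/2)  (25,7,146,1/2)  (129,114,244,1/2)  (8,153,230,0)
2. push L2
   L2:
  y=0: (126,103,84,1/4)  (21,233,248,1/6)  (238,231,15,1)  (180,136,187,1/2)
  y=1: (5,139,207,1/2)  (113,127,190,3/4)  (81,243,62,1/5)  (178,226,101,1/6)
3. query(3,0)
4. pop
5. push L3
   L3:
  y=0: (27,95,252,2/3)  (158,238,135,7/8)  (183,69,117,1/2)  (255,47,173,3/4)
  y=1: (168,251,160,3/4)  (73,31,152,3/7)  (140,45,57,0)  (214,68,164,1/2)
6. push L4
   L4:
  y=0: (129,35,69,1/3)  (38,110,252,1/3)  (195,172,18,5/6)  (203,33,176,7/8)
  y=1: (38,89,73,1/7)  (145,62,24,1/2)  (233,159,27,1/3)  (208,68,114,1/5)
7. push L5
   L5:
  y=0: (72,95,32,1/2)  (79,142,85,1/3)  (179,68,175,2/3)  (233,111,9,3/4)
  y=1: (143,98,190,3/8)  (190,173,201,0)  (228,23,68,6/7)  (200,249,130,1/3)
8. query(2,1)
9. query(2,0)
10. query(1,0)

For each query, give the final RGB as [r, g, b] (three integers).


query (3,0) [L1,L2] — begin 0,0,0
+L1 (α=3/5) → [393/5, 504/5, 3/5]
+L2 (α=1/2) → [1293/10, 592/5, 469/5]
= [129, 118, 94]

query (2,1) [L1,L3,L4,L5] — begin 0,0,0
L1 α=1/2: [129/2, 57, 122]
L3 α=0: [129/2, 57, 122]
L4 α=1/3: [362/3, 91, 271/3]
L5 α=6/7: [638/3, 229/7, 1495/21]
= [213, 33, 71]

query (2,0) [L1,L3,L4,L5] — begin 0,0,0
+L1 (α=2/3) → [38/3, 410/3, 16]
+L3 (α=1/2) → [587/6, 617/6, 133/2]
+L4 (α=5/6) → [6437/36, 5777/36, 313/12]
+L5 (α=2/3) → [19325/108, 10673/108, 4513/36]
rounded: [179, 99, 125]

(1,0) stack=L1,L3,L4,L5; from [0,0,0]:
L1 α=1/4: [139/4, 27/2, 83/2]
L3 α=7/8: [4563/32, 3359/16, 1973/16]
L4 α=1/3: [5171/48, 1413/8, 3989/24]
L5 α=1/3: [7067/72, 1981/12, 5009/36]
= [98, 165, 139]


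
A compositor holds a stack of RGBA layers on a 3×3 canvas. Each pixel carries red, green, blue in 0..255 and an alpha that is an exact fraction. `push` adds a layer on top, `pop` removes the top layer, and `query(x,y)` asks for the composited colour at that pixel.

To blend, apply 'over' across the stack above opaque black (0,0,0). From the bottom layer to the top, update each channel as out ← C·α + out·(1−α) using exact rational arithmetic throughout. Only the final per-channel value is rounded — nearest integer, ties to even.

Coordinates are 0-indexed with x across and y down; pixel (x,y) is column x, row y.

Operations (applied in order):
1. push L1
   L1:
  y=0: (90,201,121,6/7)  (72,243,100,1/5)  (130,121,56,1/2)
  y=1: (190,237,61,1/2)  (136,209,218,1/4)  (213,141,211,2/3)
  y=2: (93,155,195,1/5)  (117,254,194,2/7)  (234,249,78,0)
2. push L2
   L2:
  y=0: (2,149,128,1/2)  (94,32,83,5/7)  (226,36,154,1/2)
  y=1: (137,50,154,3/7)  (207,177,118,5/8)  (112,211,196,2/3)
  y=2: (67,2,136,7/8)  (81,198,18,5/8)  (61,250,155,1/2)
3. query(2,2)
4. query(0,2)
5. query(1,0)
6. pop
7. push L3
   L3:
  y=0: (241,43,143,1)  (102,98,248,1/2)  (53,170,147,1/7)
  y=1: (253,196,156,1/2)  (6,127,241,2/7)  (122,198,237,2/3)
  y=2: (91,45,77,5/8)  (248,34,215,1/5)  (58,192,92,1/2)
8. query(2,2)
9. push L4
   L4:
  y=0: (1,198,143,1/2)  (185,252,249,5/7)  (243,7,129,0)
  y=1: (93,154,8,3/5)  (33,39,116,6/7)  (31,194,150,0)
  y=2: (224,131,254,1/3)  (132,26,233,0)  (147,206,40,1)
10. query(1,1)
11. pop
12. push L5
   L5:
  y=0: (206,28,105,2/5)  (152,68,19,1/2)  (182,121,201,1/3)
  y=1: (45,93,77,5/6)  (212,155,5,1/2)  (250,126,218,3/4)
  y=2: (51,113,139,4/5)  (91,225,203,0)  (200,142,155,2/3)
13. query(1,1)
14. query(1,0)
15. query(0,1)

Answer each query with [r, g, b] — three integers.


(2,2) stack=L1,L2; from [0,0,0]:
+L1 (α=0) → [0, 0, 0]
+L2 (α=1/2) → [61/2, 125, 155/2]
rounded: [30, 125, 78]

(0,2) stack=L1,L2; from [0,0,0]:
+L1 (α=1/5) → [93/5, 31, 39]
+L2 (α=7/8) → [1219/20, 45/8, 991/8]
→ [61, 6, 124]

query (1,0) [L1,L2] — begin 0,0,0
+L1 (α=1/5) → [72/5, 243/5, 20]
+L2 (α=5/7) → [2494/35, 1286/35, 65]
rounded: [71, 37, 65]

(2,2) stack=L1,L3; from [0,0,0]:
+L1 (α=0) → [0, 0, 0]
+L3 (α=1/2) → [29, 96, 46]
rounded: [29, 96, 46]

at x=1,y=1 over L1,L3,L4:
L1 α=1/4: [34, 209/4, 109/2]
L3 α=2/7: [26, 2061/28, 1509/14]
L4 α=6/7: [32, 8613/196, 11253/98]
rounded: [32, 44, 115]

query (1,1) [L1,L3,L5] — begin 0,0,0
L1 α=1/4: [34, 209/4, 109/2]
L3 α=2/7: [26, 2061/28, 1509/14]
L5 α=1/2: [119, 6401/56, 1579/28]
= [119, 114, 56]

(1,0) stack=L1,L3,L5; from [0,0,0]:
after L1 α=1/5: [72/5, 243/5, 20]
after L3 α=1/2: [291/5, 733/10, 134]
after L5 α=1/2: [1051/10, 1413/20, 153/2]
= [105, 71, 76]

(0,1) stack=L1,L3,L5; from [0,0,0]:
+L1 (α=1/2) → [95, 237/2, 61/2]
+L3 (α=1/2) → [174, 629/4, 373/4]
+L5 (α=5/6) → [133/2, 2489/24, 1913/24]
→ [66, 104, 80]


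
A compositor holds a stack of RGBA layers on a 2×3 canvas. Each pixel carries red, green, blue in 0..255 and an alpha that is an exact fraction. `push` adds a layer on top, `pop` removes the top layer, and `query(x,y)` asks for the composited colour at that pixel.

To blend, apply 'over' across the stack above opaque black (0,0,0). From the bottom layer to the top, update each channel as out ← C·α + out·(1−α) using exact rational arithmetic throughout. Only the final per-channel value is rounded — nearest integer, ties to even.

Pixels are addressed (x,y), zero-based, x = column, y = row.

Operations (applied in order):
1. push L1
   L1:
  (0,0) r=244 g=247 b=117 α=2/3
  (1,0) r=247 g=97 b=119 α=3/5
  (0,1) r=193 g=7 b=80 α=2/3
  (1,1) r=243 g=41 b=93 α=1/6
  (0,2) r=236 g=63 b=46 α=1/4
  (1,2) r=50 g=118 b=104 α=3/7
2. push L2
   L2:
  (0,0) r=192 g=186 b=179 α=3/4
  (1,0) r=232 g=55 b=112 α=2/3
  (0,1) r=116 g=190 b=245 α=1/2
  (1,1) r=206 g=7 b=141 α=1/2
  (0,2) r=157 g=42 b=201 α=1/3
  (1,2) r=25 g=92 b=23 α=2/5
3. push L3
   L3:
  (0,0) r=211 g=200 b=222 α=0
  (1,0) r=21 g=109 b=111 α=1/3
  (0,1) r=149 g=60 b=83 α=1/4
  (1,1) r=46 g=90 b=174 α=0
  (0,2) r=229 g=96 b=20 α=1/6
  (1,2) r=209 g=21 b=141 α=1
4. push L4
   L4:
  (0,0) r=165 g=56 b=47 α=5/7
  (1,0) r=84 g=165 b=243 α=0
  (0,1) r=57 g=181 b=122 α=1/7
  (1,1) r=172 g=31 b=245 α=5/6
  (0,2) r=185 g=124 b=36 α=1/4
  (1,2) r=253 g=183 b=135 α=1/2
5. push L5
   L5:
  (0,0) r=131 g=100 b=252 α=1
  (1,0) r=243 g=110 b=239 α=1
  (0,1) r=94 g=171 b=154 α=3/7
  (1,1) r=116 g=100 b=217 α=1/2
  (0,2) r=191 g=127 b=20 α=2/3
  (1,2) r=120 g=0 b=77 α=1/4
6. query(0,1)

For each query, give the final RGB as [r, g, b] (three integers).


at x=0,y=1 over L1,L2,L3,L4,L5:
after L1 α=2/3: [386/3, 14/3, 160/3]
after L2 α=1/2: [367/3, 292/3, 895/6]
after L3 α=1/4: [129, 88, 1061/8]
after L4 α=1/7: [831/7, 709/7, 3671/28]
after L5 α=3/7: [5298/49, 6427/49, 6905/49]
→ [108, 131, 141]


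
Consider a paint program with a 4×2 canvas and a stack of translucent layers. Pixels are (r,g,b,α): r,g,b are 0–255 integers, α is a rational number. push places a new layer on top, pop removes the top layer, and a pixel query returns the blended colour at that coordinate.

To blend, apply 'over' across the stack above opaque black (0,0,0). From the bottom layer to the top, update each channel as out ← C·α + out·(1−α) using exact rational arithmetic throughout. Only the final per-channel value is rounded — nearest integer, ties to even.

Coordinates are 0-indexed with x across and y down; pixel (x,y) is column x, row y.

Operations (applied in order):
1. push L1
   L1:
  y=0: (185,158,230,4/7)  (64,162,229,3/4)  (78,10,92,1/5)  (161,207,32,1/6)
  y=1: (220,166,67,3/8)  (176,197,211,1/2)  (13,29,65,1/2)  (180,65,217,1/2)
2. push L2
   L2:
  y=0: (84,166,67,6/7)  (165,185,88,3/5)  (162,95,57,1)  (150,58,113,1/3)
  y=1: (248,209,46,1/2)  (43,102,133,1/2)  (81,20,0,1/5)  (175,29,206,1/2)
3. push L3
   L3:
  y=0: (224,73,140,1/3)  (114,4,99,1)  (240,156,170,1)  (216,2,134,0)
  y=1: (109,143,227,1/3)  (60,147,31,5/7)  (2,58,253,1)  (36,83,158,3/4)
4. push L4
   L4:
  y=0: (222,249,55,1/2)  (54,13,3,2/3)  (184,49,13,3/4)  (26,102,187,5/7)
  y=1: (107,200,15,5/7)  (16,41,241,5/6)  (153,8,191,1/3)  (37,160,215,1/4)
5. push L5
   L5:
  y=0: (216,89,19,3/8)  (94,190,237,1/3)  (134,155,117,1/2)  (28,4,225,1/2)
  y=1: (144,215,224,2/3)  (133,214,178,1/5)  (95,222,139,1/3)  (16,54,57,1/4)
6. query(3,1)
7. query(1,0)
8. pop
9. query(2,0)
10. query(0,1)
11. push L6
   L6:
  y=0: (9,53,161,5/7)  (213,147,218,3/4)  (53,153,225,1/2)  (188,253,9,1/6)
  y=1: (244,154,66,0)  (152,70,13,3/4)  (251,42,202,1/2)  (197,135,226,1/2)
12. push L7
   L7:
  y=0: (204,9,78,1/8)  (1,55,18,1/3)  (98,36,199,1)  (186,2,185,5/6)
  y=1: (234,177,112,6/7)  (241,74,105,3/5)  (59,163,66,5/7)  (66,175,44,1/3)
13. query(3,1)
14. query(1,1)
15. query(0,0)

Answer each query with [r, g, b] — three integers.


(3,1) stack=L1,L2,L3,L4,L5; from [0,0,0]:
L1 α=1/2: [90, 65/2, 217/2]
L2 α=1/2: [265/2, 123/4, 629/4]
L3 α=3/4: [481/8, 1119/16, 2525/16]
L4 α=1/4: [1739/32, 5917/64, 11015/64]
L5 α=1/4: [5729/128, 21207/256, 36693/256]
→ [45, 83, 143]

at x=1,y=0 over L1,L2,L3,L4,L5:
after L1 α=3/4: [48, 243/2, 687/4]
after L2 α=3/5: [591/5, 798/5, 243/2]
after L3 α=1: [114, 4, 99]
after L4 α=2/3: [74, 10, 35]
after L5 α=1/3: [242/3, 70, 307/3]
→ [81, 70, 102]

at x=2,y=0 over L1,L2,L3,L4:
L1 α=1/5: [78/5, 2, 92/5]
L2 α=1: [162, 95, 57]
L3 α=1: [240, 156, 170]
L4 α=3/4: [198, 303/4, 209/4]
rounded: [198, 76, 52]

query (0,1) [L1,L2,L3,L4] — begin 0,0,0
+L1 (α=3/8) → [165/2, 249/4, 201/8]
+L2 (α=1/2) → [661/4, 1085/8, 569/16]
+L3 (α=1/3) → [293/2, 1657/12, 795/8]
+L4 (α=5/7) → [828/7, 7657/42, 1095/28]
rounded: [118, 182, 39]

at x=3,y=1 over L1,L2,L3,L4,L6,L7:
after L1 α=1/2: [90, 65/2, 217/2]
after L2 α=1/2: [265/2, 123/4, 629/4]
after L3 α=3/4: [481/8, 1119/16, 2525/16]
after L4 α=1/4: [1739/32, 5917/64, 11015/64]
after L6 α=1/2: [8043/64, 14557/128, 25479/128]
after L7 α=1/3: [3385/32, 25757/192, 28295/192]
= [106, 134, 147]

query (1,1) [L1,L2,L3,L4,L6,L7] — begin 0,0,0
L1 α=1/2: [88, 197/2, 211/2]
L2 α=1/2: [131/2, 401/4, 477/4]
L3 α=5/7: [431/7, 1871/14, 787/14]
L4 α=5/6: [991/42, 4741/84, 17657/84]
L6 α=3/4: [20143/168, 22381/336, 20933/336]
L7 α=3/5: [16175/84, 59677/840, 73853/840]
rounded: [193, 71, 88]

at x=0,y=0 over L1,L2,L3,L4,L6,L7:
after L1 α=4/7: [740/7, 632/7, 920/7]
after L2 α=6/7: [4268/49, 7604/49, 3734/49]
after L3 α=1/3: [6504/49, 18785/147, 4776/49]
after L4 α=1/2: [8691/49, 27694/147, 7471/98]
after L6 α=5/7: [19587/343, 94343/1029, 46916/343]
after L7 α=1/8: [29583/392, 47833/588, 25369/196]
= [75, 81, 129]


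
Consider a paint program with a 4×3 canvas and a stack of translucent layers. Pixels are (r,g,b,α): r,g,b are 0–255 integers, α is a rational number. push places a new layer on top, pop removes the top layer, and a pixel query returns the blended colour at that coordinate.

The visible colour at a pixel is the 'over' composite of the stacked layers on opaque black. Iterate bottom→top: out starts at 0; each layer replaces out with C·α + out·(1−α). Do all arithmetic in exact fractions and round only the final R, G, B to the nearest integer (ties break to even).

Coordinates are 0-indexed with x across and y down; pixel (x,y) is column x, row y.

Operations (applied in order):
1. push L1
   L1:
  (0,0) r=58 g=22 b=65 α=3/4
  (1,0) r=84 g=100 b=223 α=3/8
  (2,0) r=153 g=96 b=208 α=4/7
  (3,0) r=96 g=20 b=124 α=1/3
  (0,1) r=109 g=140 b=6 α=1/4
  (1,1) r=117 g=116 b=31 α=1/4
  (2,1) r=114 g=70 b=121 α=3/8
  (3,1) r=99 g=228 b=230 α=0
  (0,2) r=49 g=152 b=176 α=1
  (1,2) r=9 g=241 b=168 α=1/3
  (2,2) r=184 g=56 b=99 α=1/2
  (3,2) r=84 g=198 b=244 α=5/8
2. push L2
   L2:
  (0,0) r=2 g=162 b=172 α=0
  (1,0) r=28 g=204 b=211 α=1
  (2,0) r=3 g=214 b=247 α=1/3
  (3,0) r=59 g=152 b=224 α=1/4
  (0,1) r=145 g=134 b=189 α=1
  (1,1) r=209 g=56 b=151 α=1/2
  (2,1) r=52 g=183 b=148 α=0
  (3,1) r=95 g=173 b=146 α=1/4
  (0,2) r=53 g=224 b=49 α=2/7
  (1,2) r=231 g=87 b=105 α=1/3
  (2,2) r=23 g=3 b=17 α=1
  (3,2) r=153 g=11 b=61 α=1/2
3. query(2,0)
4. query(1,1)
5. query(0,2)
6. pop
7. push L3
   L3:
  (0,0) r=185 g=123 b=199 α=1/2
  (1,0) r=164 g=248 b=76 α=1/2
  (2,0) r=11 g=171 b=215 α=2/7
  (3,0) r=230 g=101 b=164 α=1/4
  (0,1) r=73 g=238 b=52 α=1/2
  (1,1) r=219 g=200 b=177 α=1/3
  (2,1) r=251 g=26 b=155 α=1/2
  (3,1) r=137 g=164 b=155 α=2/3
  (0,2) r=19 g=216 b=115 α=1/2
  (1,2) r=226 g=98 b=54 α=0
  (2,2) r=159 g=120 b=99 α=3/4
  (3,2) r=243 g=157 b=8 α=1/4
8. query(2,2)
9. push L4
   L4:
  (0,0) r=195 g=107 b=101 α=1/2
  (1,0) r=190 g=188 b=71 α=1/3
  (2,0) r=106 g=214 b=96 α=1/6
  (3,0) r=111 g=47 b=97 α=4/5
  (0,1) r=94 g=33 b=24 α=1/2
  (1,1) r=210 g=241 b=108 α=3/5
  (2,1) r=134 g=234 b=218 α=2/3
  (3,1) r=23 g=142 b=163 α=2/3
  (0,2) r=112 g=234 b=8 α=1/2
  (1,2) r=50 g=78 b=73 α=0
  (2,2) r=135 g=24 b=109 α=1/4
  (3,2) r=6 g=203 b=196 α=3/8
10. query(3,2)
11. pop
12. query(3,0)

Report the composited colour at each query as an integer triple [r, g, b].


query (2,0) [L1,L2] — begin 0,0,0
after L1 α=4/7: [612/7, 384/7, 832/7]
after L2 α=1/3: [415/7, 2266/21, 1131/7]
rounded: [59, 108, 162]

(1,1) stack=L1,L2; from [0,0,0]:
L1 α=1/4: [117/4, 29, 31/4]
L2 α=1/2: [953/8, 85/2, 635/8]
= [119, 42, 79]

(0,2) stack=L1,L2; from [0,0,0]:
after L1 α=1: [49, 152, 176]
after L2 α=2/7: [351/7, 1208/7, 978/7]
= [50, 173, 140]

(2,2) stack=L1,L3; from [0,0,0]:
after L1 α=1/2: [92, 28, 99/2]
after L3 α=3/4: [569/4, 97, 693/8]
rounded: [142, 97, 87]

(3,2) stack=L1,L3,L4; from [0,0,0]:
after L1 α=5/8: [105/2, 495/4, 305/2]
after L3 α=1/4: [801/8, 2113/16, 931/8]
after L4 α=3/8: [4149/64, 20309/128, 9359/64]
= [65, 159, 146]

(3,0) stack=L1,L3; from [0,0,0]:
after L1 α=1/3: [32, 20/3, 124/3]
after L3 α=1/4: [163/2, 121/4, 72]
→ [82, 30, 72]


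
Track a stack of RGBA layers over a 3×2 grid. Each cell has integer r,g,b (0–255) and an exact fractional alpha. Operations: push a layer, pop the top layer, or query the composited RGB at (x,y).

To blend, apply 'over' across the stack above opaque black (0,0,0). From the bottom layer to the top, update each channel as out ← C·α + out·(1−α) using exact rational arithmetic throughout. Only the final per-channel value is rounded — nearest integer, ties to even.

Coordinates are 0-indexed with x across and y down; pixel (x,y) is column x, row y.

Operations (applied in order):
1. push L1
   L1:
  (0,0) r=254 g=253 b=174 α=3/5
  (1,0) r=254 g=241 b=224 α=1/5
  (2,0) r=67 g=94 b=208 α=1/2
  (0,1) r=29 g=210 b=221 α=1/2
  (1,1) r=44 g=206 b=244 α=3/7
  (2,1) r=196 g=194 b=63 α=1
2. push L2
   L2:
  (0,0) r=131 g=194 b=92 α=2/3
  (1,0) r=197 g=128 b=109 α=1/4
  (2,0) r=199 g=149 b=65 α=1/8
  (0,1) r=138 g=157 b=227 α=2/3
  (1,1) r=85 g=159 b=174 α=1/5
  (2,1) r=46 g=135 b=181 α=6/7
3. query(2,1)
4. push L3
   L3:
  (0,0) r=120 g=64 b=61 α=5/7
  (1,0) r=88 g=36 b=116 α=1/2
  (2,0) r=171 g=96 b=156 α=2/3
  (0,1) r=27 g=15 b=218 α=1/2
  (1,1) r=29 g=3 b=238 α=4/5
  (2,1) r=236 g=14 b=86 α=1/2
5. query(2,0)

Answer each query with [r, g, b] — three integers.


query (2,1) [L1,L2] — begin 0,0,0
L1 α=1: [196, 194, 63]
L2 α=6/7: [472/7, 1004/7, 1149/7]
rounded: [67, 143, 164]

at x=2,y=0 over L1,L2,L3:
+L1 (α=1/2) → [67/2, 47, 104]
+L2 (α=1/8) → [867/16, 239/4, 793/8]
+L3 (α=2/3) → [2113/16, 1007/12, 3289/24]
= [132, 84, 137]


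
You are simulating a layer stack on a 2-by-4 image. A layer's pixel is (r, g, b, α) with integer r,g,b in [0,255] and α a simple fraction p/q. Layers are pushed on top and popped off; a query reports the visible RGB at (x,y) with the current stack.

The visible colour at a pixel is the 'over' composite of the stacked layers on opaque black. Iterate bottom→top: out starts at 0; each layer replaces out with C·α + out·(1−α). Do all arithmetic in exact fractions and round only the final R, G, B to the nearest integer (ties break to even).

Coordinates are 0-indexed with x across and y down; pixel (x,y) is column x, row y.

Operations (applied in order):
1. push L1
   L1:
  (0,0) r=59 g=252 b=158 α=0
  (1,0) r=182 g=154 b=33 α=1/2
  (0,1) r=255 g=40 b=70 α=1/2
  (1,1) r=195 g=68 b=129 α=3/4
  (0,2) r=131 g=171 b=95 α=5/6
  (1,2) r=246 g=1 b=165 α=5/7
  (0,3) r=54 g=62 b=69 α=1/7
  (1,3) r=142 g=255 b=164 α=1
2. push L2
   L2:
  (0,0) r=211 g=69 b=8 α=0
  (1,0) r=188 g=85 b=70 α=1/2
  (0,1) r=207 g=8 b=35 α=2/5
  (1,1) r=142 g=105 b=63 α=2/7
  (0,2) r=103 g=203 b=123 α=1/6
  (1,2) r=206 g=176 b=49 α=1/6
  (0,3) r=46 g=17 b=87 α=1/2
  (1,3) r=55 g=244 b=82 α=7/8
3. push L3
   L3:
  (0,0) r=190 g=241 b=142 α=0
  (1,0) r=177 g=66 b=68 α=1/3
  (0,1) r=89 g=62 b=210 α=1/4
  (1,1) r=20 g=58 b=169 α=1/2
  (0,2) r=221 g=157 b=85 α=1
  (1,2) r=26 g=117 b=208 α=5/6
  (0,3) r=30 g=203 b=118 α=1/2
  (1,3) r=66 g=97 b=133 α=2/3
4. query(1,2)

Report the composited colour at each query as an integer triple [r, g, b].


query (1,2) [L1,L2,L3] — begin 0,0,0
L1 α=5/7: [1230/7, 5/7, 825/7]
L2 α=1/6: [3796/21, 419/14, 2234/21]
L3 α=5/6: [3263/63, 8609/84, 12037/63]
= [52, 102, 191]


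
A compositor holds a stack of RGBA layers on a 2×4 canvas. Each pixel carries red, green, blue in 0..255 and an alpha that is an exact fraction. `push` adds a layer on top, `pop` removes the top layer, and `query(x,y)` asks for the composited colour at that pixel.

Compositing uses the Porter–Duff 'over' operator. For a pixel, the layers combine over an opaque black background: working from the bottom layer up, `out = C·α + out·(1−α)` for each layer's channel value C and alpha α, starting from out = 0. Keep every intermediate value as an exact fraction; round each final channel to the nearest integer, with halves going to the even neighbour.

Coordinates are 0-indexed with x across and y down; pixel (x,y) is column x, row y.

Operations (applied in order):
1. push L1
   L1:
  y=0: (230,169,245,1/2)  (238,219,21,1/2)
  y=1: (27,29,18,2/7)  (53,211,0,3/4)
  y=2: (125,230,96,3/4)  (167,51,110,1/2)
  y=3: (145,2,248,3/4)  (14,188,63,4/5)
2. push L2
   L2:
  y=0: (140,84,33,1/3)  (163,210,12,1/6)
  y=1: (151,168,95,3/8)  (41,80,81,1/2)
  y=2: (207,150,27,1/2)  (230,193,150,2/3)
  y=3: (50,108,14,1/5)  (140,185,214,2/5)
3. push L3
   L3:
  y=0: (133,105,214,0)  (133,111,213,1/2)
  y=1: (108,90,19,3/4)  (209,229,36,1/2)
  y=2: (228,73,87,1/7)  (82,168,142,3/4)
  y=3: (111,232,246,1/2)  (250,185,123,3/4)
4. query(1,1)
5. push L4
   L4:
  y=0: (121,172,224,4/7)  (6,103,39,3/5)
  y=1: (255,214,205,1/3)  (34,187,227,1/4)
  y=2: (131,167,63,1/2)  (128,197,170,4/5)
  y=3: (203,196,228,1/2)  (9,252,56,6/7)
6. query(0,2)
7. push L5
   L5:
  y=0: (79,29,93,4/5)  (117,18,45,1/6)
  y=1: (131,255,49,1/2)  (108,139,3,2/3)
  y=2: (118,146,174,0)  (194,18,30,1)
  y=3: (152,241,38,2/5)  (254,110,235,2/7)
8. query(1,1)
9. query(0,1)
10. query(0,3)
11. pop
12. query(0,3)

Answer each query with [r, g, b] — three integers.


query (1,1) [L1,L2,L3] — begin 0,0,0
after L1 α=3/4: [159/4, 633/4, 0]
after L2 α=1/2: [323/8, 953/8, 81/2]
after L3 α=1/2: [1995/16, 2785/16, 153/4]
rounded: [125, 174, 38]

(0,2) stack=L1,L2,L3,L4; from [0,0,0]:
after L1 α=3/4: [375/4, 345/2, 72]
after L2 α=1/2: [1203/8, 645/4, 99/2]
after L3 α=1/7: [4521/28, 2081/14, 384/7]
after L4 α=1/2: [8189/56, 4419/28, 825/14]
= [146, 158, 59]

(1,1) stack=L1,L2,L3,L4,L5; from [0,0,0]:
L1 α=3/4: [159/4, 633/4, 0]
L2 α=1/2: [323/8, 953/8, 81/2]
L3 α=1/2: [1995/16, 2785/16, 153/4]
L4 α=1/4: [6529/64, 11347/64, 1367/16]
L5 α=2/3: [20353/192, 9713/64, 1463/48]
= [106, 152, 30]

at x=0,y=1 over L1,L2,L3,L4,L5:
L1 α=2/7: [54/7, 58/7, 36/7]
L2 α=3/8: [3441/56, 1909/28, 2175/56]
L3 α=3/4: [21585/224, 9469/112, 5367/224]
L4 α=1/3: [16715/112, 7151/56, 28327/336]
L5 α=1/2: [31387/224, 21431/112, 44791/672]
→ [140, 191, 67]

query (0,3) [L1,L2,L3,L4,L5] — begin 0,0,0
after L1 α=3/4: [435/4, 3/2, 186]
after L2 α=1/5: [97, 114/5, 758/5]
after L3 α=1/2: [104, 637/5, 994/5]
after L4 α=1/2: [307/2, 1617/10, 1067/5]
after L5 α=2/5: [1529/10, 9671/50, 3581/25]
→ [153, 193, 143]

(0,3) stack=L1,L2,L3,L4; from [0,0,0]:
L1 α=3/4: [435/4, 3/2, 186]
L2 α=1/5: [97, 114/5, 758/5]
L3 α=1/2: [104, 637/5, 994/5]
L4 α=1/2: [307/2, 1617/10, 1067/5]
rounded: [154, 162, 213]


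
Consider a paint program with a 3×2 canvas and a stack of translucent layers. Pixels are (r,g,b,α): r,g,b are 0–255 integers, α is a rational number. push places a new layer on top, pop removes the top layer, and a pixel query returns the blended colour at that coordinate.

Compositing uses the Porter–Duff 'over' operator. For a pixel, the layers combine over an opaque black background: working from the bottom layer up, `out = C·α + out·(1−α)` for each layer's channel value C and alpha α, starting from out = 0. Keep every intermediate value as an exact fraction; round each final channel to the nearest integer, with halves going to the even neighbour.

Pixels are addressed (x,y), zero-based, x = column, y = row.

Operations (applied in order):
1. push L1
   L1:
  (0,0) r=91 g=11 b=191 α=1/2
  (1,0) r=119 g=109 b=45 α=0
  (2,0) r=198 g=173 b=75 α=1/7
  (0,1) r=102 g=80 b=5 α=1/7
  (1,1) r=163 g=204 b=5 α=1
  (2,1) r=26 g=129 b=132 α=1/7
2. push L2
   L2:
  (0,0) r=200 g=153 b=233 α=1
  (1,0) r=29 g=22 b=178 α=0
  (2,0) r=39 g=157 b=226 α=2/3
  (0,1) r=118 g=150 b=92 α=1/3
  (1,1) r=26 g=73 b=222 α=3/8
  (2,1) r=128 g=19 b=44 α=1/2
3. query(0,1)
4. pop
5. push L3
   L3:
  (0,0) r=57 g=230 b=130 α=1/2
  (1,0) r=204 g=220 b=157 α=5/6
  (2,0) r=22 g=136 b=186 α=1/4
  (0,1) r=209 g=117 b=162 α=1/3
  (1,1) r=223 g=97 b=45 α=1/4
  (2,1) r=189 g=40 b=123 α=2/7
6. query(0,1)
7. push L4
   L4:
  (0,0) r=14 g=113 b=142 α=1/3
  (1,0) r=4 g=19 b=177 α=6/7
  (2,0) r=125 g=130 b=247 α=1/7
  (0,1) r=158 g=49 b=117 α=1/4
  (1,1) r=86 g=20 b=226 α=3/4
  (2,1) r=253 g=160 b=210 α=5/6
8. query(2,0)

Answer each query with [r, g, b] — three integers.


(0,1) stack=L1,L2; from [0,0,0]:
+L1 (α=1/7) → [102/7, 80/7, 5/7]
+L2 (α=1/3) → [1030/21, 1210/21, 218/7]
→ [49, 58, 31]

query (0,1) [L1,L3] — begin 0,0,0
L1 α=1/7: [102/7, 80/7, 5/7]
L3 α=1/3: [1667/21, 979/21, 1144/21]
= [79, 47, 54]

(2,0) stack=L1,L3,L4; from [0,0,0]:
+L1 (α=1/7) → [198/7, 173/7, 75/7]
+L3 (α=1/4) → [187/7, 1471/28, 1527/28]
+L4 (α=1/7) → [1997/49, 6233/98, 8039/98]
rounded: [41, 64, 82]


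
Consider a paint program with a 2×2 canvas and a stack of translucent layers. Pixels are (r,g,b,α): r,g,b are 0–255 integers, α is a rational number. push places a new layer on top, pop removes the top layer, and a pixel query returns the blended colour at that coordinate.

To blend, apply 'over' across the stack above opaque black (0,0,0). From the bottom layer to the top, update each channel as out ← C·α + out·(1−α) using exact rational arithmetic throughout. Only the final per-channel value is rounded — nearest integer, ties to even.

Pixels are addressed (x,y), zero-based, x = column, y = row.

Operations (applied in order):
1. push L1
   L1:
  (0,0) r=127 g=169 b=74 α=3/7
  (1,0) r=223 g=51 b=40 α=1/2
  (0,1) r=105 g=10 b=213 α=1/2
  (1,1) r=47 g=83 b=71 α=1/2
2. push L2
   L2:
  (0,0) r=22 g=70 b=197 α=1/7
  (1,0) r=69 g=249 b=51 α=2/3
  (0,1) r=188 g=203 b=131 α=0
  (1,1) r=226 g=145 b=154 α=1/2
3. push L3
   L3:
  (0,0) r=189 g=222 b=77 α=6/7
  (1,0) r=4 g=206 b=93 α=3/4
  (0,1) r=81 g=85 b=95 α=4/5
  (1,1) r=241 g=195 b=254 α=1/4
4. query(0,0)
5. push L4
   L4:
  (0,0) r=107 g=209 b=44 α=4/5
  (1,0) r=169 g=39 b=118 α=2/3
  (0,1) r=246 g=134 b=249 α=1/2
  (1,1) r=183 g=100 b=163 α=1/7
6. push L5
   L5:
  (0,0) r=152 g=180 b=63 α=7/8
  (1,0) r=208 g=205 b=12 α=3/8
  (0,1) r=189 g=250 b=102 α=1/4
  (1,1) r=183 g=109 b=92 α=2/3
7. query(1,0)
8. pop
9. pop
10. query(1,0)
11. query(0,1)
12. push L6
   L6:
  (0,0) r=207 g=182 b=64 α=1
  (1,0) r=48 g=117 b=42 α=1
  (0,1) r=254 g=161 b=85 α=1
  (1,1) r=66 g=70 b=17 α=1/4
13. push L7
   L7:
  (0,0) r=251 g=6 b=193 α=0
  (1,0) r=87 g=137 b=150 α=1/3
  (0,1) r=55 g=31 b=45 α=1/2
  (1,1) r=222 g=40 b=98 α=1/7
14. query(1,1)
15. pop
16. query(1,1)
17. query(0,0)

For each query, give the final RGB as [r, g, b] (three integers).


at x=0,y=0 over L1,L2,L3:
L1 α=3/7: [381/7, 507/7, 222/7]
L2 α=1/7: [2440/49, 3532/49, 2711/49]
L3 α=6/7: [58006/343, 68800/343, 25349/343]
= [169, 201, 74]

(1,0) stack=L1,L2,L3,L4,L5; from [0,0,0]:
after L1 α=1/2: [223/2, 51/2, 20]
after L2 α=2/3: [499/6, 349/2, 122/3]
after L3 α=3/4: [571/24, 1585/8, 959/12]
after L4 α=2/3: [8683/72, 2209/24, 3791/36]
after L5 α=3/8: [88343/576, 25805/192, 20251/288]
= [153, 134, 70]

query (1,0) [L1,L2,L3] — begin 0,0,0
L1 α=1/2: [223/2, 51/2, 20]
L2 α=2/3: [499/6, 349/2, 122/3]
L3 α=3/4: [571/24, 1585/8, 959/12]
= [24, 198, 80]

query (0,1) [L1,L2,L3] — begin 0,0,0
after L1 α=1/2: [105/2, 5, 213/2]
after L2 α=0: [105/2, 5, 213/2]
after L3 α=4/5: [753/10, 69, 973/10]
= [75, 69, 97]

(1,1) stack=L1,L2,L3,L6,L7; from [0,0,0]:
L1 α=1/2: [47/2, 83/2, 71/2]
L2 α=1/2: [499/4, 373/4, 379/4]
L3 α=1/4: [2461/16, 1899/16, 2153/16]
L6 α=1/4: [8439/64, 6817/64, 6731/64]
L7 α=1/7: [32421/224, 21731/224, 23329/224]
= [145, 97, 104]

query (1,1) [L1,L2,L3,L6] — begin 0,0,0
after L1 α=1/2: [47/2, 83/2, 71/2]
after L2 α=1/2: [499/4, 373/4, 379/4]
after L3 α=1/4: [2461/16, 1899/16, 2153/16]
after L6 α=1/4: [8439/64, 6817/64, 6731/64]
→ [132, 107, 105]

at x=0,y=0 over L1,L2,L3,L6:
+L1 (α=3/7) → [381/7, 507/7, 222/7]
+L2 (α=1/7) → [2440/49, 3532/49, 2711/49]
+L3 (α=6/7) → [58006/343, 68800/343, 25349/343]
+L6 (α=1) → [207, 182, 64]
= [207, 182, 64]


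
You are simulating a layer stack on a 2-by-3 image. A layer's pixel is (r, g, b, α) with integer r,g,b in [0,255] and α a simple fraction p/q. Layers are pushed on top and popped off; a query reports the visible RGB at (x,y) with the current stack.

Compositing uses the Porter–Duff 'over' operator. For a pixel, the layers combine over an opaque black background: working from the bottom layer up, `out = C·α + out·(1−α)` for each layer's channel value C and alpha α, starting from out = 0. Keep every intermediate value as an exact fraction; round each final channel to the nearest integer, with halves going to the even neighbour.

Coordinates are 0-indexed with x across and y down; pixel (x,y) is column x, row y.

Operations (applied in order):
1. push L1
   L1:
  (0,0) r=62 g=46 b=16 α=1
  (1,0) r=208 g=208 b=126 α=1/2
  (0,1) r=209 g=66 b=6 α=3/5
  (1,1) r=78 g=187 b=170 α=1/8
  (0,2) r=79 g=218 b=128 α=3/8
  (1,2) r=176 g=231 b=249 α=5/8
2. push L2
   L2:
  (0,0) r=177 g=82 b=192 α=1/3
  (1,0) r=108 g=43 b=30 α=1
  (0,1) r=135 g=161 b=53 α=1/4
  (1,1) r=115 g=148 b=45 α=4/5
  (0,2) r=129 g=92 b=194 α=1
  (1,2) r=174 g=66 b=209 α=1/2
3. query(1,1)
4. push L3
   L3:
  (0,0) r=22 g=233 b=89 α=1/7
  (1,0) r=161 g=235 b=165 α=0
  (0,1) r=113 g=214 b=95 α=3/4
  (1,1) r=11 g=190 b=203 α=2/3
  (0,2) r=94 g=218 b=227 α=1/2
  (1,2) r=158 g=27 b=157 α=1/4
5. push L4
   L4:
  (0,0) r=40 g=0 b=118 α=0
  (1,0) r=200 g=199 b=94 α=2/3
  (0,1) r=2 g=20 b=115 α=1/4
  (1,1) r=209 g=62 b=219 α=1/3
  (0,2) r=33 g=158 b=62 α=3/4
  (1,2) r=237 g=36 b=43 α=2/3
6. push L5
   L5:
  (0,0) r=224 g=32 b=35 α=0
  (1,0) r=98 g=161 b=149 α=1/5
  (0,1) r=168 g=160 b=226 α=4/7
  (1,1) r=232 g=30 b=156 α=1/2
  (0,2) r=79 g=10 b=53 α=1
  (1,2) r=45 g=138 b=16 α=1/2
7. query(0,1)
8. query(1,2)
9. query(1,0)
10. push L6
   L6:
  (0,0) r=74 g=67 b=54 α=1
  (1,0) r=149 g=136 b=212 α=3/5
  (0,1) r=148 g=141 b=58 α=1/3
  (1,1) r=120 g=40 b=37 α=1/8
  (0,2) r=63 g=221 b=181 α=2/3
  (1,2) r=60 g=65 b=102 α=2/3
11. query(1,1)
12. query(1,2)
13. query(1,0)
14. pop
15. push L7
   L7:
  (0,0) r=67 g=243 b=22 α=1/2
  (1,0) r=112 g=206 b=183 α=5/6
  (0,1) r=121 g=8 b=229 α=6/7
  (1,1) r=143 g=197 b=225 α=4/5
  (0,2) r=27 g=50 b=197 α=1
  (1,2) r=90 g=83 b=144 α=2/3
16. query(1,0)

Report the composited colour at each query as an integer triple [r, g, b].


query (1,1) [L1,L2] — begin 0,0,0
+L1 (α=1/8) → [39/4, 187/8, 85/4]
+L2 (α=4/5) → [1879/20, 4923/40, 161/4]
rounded: [94, 123, 40]

(0,1) stack=L1,L2,L3,L4,L5; from [0,0,0]:
+L1 (α=3/5) → [627/5, 198/5, 18/5]
+L2 (α=1/4) → [639/5, 1399/20, 319/20]
+L3 (α=3/4) → [1167/10, 14239/80, 6019/80]
+L4 (α=1/4) → [3521/40, 44317/320, 27257/320]
+L5 (α=4/7) → [5349/40, 337751/2240, 371051/2240]
rounded: [134, 151, 166]

(1,2) stack=L1,L2,L3,L4,L5; from [0,0,0]:
+L1 (α=5/8) → [110, 1155/8, 1245/8]
+L2 (α=1/2) → [142, 1683/16, 2917/16]
+L3 (α=1/4) → [146, 5481/64, 11263/64]
+L4 (α=2/3) → [620/3, 3363/64, 5589/64]
+L5 (α=1/2) → [755/6, 12195/128, 6613/128]
rounded: [126, 95, 52]

query (1,0) [L1,L2,L3,L4,L5] — begin 0,0,0
+L1 (α=1/2) → [104, 104, 63]
+L2 (α=1) → [108, 43, 30]
+L3 (α=0) → [108, 43, 30]
+L4 (α=2/3) → [508/3, 147, 218/3]
+L5 (α=1/5) → [2326/15, 749/5, 1319/15]
rounded: [155, 150, 88]

at x=1,y=1 over L1,L2,L3,L4,L5,L6:
after L1 α=1/8: [39/4, 187/8, 85/4]
after L2 α=4/5: [1879/20, 4923/40, 161/4]
after L3 α=2/3: [773/20, 20123/120, 595/4]
after L4 α=1/3: [2863/30, 23843/180, 1033/6]
after L5 α=1/2: [9823/60, 29243/360, 1969/12]
after L6 α=1/8: [75961/480, 219101/2880, 14227/96]
= [158, 76, 148]

(1,2) stack=L1,L2,L3,L4,L5,L6; from [0,0,0]:
L1 α=5/8: [110, 1155/8, 1245/8]
L2 α=1/2: [142, 1683/16, 2917/16]
L3 α=1/4: [146, 5481/64, 11263/64]
L4 α=2/3: [620/3, 3363/64, 5589/64]
L5 α=1/2: [755/6, 12195/128, 6613/128]
L6 α=2/3: [1475/18, 28835/384, 32725/384]
→ [82, 75, 85]

query (1,0) [L1,L2,L3,L4,L5,L6] — begin 0,0,0
after L1 α=1/2: [104, 104, 63]
after L2 α=1: [108, 43, 30]
after L3 α=0: [108, 43, 30]
after L4 α=2/3: [508/3, 147, 218/3]
after L5 α=1/5: [2326/15, 749/5, 1319/15]
after L6 α=3/5: [11357/75, 3538/25, 12178/75]
= [151, 142, 162]

(1,0) stack=L1,L2,L3,L4,L5,L7; from [0,0,0]:
after L1 α=1/2: [104, 104, 63]
after L2 α=1: [108, 43, 30]
after L3 α=0: [108, 43, 30]
after L4 α=2/3: [508/3, 147, 218/3]
after L5 α=1/5: [2326/15, 749/5, 1319/15]
after L7 α=5/6: [5363/45, 5899/30, 7522/45]
rounded: [119, 197, 167]


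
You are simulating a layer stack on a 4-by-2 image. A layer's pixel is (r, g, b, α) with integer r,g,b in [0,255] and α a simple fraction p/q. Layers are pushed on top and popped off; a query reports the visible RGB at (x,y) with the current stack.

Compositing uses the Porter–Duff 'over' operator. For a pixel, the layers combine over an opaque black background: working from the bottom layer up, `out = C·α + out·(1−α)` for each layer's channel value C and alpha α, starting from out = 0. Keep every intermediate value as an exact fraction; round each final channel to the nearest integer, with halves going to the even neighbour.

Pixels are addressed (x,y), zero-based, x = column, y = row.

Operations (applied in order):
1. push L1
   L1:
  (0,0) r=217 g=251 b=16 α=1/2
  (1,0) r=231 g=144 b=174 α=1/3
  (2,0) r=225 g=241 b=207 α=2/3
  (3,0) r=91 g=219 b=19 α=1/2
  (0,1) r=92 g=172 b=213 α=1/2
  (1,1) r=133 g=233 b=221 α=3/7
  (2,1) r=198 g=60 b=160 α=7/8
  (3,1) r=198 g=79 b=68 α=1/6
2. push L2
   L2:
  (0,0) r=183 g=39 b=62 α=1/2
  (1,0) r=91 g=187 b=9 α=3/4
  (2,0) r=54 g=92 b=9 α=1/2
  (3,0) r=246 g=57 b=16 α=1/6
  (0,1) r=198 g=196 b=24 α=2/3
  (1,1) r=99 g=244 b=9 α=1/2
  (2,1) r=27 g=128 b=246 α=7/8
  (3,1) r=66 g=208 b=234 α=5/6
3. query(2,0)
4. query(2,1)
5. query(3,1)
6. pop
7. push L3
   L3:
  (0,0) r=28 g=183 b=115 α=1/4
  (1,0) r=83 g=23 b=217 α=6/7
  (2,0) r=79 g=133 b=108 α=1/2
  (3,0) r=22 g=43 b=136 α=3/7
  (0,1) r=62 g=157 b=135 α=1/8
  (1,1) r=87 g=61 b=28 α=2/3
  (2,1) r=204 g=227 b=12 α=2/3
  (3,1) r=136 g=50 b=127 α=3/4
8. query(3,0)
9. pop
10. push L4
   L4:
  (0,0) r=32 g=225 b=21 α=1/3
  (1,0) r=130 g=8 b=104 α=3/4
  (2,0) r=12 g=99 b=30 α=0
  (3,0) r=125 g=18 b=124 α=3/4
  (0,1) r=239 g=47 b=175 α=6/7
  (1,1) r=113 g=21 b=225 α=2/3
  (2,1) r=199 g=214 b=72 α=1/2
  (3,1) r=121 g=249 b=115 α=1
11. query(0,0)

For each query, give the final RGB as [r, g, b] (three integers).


(2,0) stack=L1,L2; from [0,0,0]:
after L1 α=2/3: [150, 482/3, 138]
after L2 α=1/2: [102, 379/3, 147/2]
→ [102, 126, 74]

query (2,1) [L1,L2] — begin 0,0,0
L1 α=7/8: [693/4, 105/2, 140]
L2 α=7/8: [1449/32, 1897/16, 931/4]
→ [45, 119, 233]

(3,1) stack=L1,L2; from [0,0,0]:
L1 α=1/6: [33, 79/6, 34/3]
L2 α=5/6: [121/2, 6319/36, 1772/9]
→ [60, 176, 197]

query (3,0) [L1,L3] — begin 0,0,0
L1 α=1/2: [91/2, 219/2, 19/2]
L3 α=3/7: [248/7, 81, 446/7]
= [35, 81, 64]

query (0,0) [L1,L4] — begin 0,0,0
after L1 α=1/2: [217/2, 251/2, 8]
after L4 α=1/3: [83, 476/3, 37/3]
→ [83, 159, 12]


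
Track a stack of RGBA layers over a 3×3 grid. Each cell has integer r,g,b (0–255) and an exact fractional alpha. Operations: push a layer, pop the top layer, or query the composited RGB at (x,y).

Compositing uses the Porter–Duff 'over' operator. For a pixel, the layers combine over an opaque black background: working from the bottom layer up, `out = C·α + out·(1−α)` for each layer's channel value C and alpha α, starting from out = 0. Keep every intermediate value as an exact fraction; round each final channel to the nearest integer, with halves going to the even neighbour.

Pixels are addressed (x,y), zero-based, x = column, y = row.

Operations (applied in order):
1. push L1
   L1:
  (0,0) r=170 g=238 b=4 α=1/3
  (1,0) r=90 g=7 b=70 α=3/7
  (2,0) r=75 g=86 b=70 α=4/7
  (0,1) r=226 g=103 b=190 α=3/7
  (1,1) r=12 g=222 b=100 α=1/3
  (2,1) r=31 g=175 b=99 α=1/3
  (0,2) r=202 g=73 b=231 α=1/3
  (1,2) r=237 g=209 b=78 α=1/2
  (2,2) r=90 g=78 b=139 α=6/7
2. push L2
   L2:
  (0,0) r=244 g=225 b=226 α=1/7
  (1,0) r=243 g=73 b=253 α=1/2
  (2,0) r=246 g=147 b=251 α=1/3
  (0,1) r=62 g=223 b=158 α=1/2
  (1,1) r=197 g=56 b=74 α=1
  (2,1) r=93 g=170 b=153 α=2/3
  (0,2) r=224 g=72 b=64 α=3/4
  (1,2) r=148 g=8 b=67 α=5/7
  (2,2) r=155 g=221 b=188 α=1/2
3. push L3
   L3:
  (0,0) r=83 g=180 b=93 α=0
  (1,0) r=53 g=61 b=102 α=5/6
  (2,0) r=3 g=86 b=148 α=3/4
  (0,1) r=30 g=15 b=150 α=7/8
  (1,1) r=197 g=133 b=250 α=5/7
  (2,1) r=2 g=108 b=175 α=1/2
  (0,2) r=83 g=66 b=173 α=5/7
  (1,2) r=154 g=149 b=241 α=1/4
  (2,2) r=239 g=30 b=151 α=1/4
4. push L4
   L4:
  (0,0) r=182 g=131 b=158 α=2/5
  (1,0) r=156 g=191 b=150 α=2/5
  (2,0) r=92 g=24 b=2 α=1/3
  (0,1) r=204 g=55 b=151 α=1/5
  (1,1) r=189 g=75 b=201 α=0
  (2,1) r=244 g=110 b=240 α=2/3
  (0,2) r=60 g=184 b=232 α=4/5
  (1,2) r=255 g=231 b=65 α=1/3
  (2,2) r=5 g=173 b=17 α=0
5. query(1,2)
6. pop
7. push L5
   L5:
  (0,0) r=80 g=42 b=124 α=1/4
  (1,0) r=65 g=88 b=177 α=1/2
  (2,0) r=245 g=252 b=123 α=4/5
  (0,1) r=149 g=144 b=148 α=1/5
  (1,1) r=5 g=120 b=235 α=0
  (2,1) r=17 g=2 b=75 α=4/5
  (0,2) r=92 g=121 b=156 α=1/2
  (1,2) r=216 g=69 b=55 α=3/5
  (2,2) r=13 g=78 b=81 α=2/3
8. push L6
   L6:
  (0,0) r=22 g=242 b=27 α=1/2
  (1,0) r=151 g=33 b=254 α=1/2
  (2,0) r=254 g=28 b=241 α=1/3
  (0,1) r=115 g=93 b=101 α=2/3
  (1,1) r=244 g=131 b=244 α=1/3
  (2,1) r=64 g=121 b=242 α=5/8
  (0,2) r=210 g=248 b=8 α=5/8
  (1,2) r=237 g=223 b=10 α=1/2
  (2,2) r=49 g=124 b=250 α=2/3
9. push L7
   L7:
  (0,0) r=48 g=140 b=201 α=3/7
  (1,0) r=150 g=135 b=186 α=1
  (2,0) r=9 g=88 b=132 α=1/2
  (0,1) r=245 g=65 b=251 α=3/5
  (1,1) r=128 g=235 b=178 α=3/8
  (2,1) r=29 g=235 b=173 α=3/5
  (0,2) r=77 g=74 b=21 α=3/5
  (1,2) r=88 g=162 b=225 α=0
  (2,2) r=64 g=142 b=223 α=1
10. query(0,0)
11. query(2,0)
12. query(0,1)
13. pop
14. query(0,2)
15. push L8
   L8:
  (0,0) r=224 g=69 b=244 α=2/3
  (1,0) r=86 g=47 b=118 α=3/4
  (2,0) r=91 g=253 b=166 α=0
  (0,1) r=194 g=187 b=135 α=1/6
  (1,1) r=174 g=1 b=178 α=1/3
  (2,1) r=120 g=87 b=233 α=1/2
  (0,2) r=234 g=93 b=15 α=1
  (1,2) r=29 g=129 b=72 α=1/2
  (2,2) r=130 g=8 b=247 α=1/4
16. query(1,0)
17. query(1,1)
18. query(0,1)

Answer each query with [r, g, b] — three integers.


query (1,2) [L1,L2,L3,L4] — begin 0,0,0
L1 α=1/2: [237/2, 209/2, 39]
L2 α=5/7: [977/7, 249/7, 59]
L3 α=1/4: [4009/28, 895/14, 209/2]
L4 α=1/3: [7579/42, 2512/21, 274/3]
rounded: [180, 120, 91]

at x=0,y=0 over L1,L2,L3,L5,L6,L7:
+L1 (α=1/3) → [170/3, 238/3, 4/3]
+L2 (α=1/7) → [584/7, 701/7, 234/7]
+L3 (α=0) → [584/7, 701/7, 234/7]
+L5 (α=1/4) → [578/7, 2397/28, 785/14]
+L6 (α=1/2) → [366/7, 9173/56, 1163/28]
+L7 (α=3/7) → [2472/49, 15053/98, 5384/49]
rounded: [50, 154, 110]

at x=2,y=0 over L1,L2,L3,L5,L6,L7:
after L1 α=4/7: [300/7, 344/7, 40]
after L2 α=1/3: [774/7, 1717/21, 331/3]
after L3 α=3/4: [837/28, 7135/84, 1663/12]
after L5 α=4/5: [28277/140, 91807/420, 7567/60]
after L6 α=1/3: [46057/210, 97687/630, 14797/90]
after L7 α=1/2: [47947/420, 153127/1260, 26677/180]
→ [114, 122, 148]

(0,1) stack=L1,L2,L3,L5,L6,L7; from [0,0,0]:
L1 α=3/7: [678/7, 309/7, 570/7]
L2 α=1/2: [556/7, 935/7, 838/7]
L3 α=7/8: [1013/28, 835/28, 2047/14]
L5 α=1/5: [2056/35, 1843/35, 1026/7]
L6 α=2/3: [10106/105, 8353/105, 2440/21]
L7 α=3/5: [97387/525, 37181/525, 20693/105]
= [185, 71, 197]

(0,2) stack=L1,L2,L3,L5,L6; from [0,0,0]:
after L1 α=1/3: [202/3, 73/3, 77]
after L2 α=3/4: [1109/6, 721/12, 269/4]
after L3 α=5/7: [2354/21, 2701/42, 1999/14]
after L5 α=1/2: [2143/21, 7783/84, 4183/28]
after L6 α=5/8: [9493/56, 42503/224, 13669/224]
rounded: [170, 190, 61]

(1,0) stack=L1,L2,L3,L5,L6,L8; from [0,0,0]:
+L1 (α=3/7) → [270/7, 3, 30]
+L2 (α=1/2) → [1971/14, 38, 283/2]
+L3 (α=5/6) → [5681/84, 343/6, 1303/12]
+L5 (α=1/2) → [11141/168, 871/12, 3427/24]
+L6 (α=1/2) → [36509/336, 1267/24, 9523/48]
+L8 (α=3/4) → [123197/1344, 4651/96, 26515/192]
rounded: [92, 48, 138]

query (1,1) [L1,L2,L3,L5,L6,L8] — begin 0,0,0
L1 α=1/3: [4, 74, 100/3]
L2 α=1: [197, 56, 74]
L3 α=5/7: [197, 111, 1398/7]
L5 α=0: [197, 111, 1398/7]
L6 α=1/3: [638/3, 353/3, 4504/21]
L8 α=1/3: [1798/9, 709/9, 12746/63]
= [200, 79, 202]

at x=0,y=1 over L1,L2,L3,L5,L6,L8:
+L1 (α=3/7) → [678/7, 309/7, 570/7]
+L2 (α=1/2) → [556/7, 935/7, 838/7]
+L3 (α=7/8) → [1013/28, 835/28, 2047/14]
+L5 (α=1/5) → [2056/35, 1843/35, 1026/7]
+L6 (α=2/3) → [10106/105, 8353/105, 2440/21]
+L8 (α=1/6) → [7090/63, 6140/63, 15035/126]
rounded: [113, 97, 119]


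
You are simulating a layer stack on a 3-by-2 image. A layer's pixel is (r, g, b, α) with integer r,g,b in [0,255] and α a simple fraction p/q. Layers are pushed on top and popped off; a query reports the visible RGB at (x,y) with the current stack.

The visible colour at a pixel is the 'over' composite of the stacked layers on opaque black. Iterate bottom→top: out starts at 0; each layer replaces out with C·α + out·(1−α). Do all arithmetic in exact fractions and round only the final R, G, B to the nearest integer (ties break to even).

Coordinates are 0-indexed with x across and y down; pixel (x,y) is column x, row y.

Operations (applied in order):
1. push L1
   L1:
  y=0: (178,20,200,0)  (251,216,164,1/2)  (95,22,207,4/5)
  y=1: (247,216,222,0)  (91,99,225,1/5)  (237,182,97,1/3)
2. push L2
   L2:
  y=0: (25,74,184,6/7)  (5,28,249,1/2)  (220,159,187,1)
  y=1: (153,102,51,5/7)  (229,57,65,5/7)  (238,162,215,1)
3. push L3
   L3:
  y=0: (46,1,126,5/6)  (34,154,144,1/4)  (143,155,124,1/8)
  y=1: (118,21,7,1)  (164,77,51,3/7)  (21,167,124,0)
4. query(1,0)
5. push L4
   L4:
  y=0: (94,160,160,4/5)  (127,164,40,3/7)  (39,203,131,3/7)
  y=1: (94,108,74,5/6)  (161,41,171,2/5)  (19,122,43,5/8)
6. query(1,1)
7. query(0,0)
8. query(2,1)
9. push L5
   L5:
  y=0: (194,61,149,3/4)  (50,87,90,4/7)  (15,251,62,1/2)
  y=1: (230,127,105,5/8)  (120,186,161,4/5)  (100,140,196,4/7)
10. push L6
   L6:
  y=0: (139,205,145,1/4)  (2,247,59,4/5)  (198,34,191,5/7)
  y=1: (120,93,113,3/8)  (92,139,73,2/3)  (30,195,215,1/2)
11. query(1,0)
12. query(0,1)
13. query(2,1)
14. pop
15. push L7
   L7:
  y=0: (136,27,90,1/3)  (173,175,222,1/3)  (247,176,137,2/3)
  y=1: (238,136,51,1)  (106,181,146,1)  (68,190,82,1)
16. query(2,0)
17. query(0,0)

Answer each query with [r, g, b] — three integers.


query (1,0) [L1,L2,L3] — begin 0,0,0
L1 α=1/2: [251/2, 108, 82]
L2 α=1/2: [261/4, 68, 331/2]
L3 α=1/4: [919/16, 179/2, 1281/8]
→ [57, 90, 160]

(1,1) stack=L1,L2,L3,L4; from [0,0,0]:
after L1 α=1/5: [91/5, 99/5, 45]
after L2 α=5/7: [5907/35, 1623/35, 415/7]
after L3 α=3/7: [40848/245, 14577/245, 2731/49]
after L4 α=2/5: [201434/1225, 63821/1225, 24951/245]
rounded: [164, 52, 102]

at x=0,y=0 over L1,L2,L3,L4:
after L1 α=0: [0, 0, 0]
after L2 α=6/7: [150/7, 444/7, 1104/7]
after L3 α=5/6: [880/21, 479/42, 919/7]
after L4 α=4/5: [8776/105, 27359/210, 5399/35]
rounded: [84, 130, 154]

(2,1) stack=L1,L2,L3,L4; from [0,0,0]:
L1 α=1/3: [79, 182/3, 97/3]
L2 α=1: [238, 162, 215]
L3 α=0: [238, 162, 215]
L4 α=5/8: [809/8, 137, 215/2]
→ [101, 137, 108]

(1,0) stack=L1,L2,L3,L4,L5,L6; from [0,0,0]:
+L1 (α=1/2) → [251/2, 108, 82]
+L2 (α=1/2) → [261/4, 68, 331/2]
+L3 (α=1/4) → [919/16, 179/2, 1281/8]
+L4 (α=3/7) → [349/4, 850/7, 1521/14]
+L5 (α=4/7) → [1847/28, 4986/49, 9603/98]
+L6 (α=4/5) → [2071/140, 53398/245, 32731/490]
= [15, 218, 67]

at x=0,y=1 over L1,L2,L3,L4,L5,L6:
after L1 α=0: [0, 0, 0]
after L2 α=5/7: [765/7, 510/7, 255/7]
after L3 α=1: [118, 21, 7]
after L4 α=5/6: [98, 187/2, 377/6]
after L5 α=5/8: [361/2, 1831/16, 1427/16]
after L6 α=3/8: [2525/16, 13619/128, 12559/128]
rounded: [158, 106, 98]

at x=2,y=1 over L1,L2,L3,L4,L5,L6:
after L1 α=1/3: [79, 182/3, 97/3]
after L2 α=1: [238, 162, 215]
after L3 α=0: [238, 162, 215]
after L4 α=5/8: [809/8, 137, 215/2]
after L5 α=4/7: [5627/56, 971/7, 2213/14]
after L6 α=1/2: [7307/112, 1168/7, 5223/28]
= [65, 167, 187]

(2,0) stack=L1,L2,L3,L4,L5,L7; from [0,0,0]:
+L1 (α=4/5) → [76, 88/5, 828/5]
+L2 (α=1) → [220, 159, 187]
+L3 (α=1/8) → [1683/8, 317/2, 1433/8]
+L4 (α=3/7) → [1917/14, 1243/7, 317/2]
+L5 (α=1/2) → [2127/28, 1500/7, 441/4]
+L7 (α=2/3) → [15959/84, 3964/21, 1537/12]
rounded: [190, 189, 128]

query (0,0) [L1,L2,L3,L4,L5,L7] — begin 0,0,0
L1 α=0: [0, 0, 0]
L2 α=6/7: [150/7, 444/7, 1104/7]
L3 α=5/6: [880/21, 479/42, 919/7]
L4 α=4/5: [8776/105, 27359/210, 5399/35]
L5 α=3/4: [34943/210, 65789/840, 5261/35]
L7 α=1/3: [49223/315, 77129/1260, 13672/105]
→ [156, 61, 130]
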